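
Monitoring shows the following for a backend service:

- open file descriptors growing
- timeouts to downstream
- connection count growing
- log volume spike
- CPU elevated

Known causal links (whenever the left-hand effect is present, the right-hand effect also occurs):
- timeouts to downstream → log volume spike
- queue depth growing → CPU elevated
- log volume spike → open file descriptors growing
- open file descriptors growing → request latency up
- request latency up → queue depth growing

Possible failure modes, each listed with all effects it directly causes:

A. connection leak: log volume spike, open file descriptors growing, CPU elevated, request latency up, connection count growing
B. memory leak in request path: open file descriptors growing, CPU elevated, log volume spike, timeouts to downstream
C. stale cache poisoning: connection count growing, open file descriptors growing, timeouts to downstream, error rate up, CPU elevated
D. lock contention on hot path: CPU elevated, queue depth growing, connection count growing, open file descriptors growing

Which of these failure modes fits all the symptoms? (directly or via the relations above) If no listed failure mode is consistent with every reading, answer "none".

C

Checking each candidate against the observations:
(A) connection leak — does not account for timeouts to downstream
(B) memory leak in request path — open file descriptors growing ✓; timeouts to downstream ✓; connection count growing ✗; log volume spike ✓; CPU elevated ✓
(C) stale cache poisoning — open file descriptors growing ✓; timeouts to downstream ✓; connection count growing ✓; log volume spike ✓ (through timeouts to downstream → log volume spike); CPU elevated ✓
(D) lock contention on hot path — open file descriptors growing ✓; timeouts to downstream ✗; connection count growing ✓; log volume spike ✗; CPU elevated ✓
(C) alone accounts for all the evidence.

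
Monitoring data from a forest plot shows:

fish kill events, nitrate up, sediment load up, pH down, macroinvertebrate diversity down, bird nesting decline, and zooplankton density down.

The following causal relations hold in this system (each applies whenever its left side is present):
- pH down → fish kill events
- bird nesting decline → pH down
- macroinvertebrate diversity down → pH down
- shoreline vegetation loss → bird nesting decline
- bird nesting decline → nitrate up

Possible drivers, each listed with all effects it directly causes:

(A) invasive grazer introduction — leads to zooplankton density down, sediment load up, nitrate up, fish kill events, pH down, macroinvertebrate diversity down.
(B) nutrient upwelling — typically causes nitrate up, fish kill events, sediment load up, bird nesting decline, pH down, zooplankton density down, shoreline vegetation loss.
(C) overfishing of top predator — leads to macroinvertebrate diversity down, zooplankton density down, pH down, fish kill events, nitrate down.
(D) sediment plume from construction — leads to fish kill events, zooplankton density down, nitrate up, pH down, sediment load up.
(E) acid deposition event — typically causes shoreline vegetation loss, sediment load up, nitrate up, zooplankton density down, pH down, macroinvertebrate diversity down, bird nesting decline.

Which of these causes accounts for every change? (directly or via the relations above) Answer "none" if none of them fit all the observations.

Testing each hypothesis:
(A) invasive grazer introduction — fish kill events yes; nitrate up yes; sediment load up yes; pH down yes; macroinvertebrate diversity down yes; bird nesting decline NO; zooplankton density down yes
(B) nutrient upwelling — fish kill events yes; nitrate up yes; sediment load up yes; pH down yes; macroinvertebrate diversity down NO; bird nesting decline yes; zooplankton density down yes
(C) overfishing of top predator — fails on nitrate up, sediment load up, bird nesting decline (predicts nitrate down, not nitrate up)
(D) sediment plume from construction — does not account for macroinvertebrate diversity down, bird nesting decline
(E) acid deposition event — fish kill events yes (by pH down → fish kill events); nitrate up yes; sediment load up yes; pH down yes; macroinvertebrate diversity down yes; bird nesting decline yes; zooplankton density down yes
(E) is the only candidate with no mismatches.

E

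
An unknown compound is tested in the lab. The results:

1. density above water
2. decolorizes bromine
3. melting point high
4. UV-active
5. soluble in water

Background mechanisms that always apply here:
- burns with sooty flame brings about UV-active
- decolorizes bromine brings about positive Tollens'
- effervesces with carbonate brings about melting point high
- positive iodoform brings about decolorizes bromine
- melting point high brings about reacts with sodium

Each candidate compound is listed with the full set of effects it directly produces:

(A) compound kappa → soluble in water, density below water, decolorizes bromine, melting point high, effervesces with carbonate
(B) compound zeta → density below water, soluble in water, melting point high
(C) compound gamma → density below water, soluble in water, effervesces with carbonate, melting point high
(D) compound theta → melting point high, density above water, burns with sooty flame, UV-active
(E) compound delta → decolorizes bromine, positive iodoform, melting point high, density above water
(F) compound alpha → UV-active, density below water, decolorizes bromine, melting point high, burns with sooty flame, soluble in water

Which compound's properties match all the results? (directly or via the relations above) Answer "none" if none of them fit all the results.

Checking each candidate against the observations:
(A) compound kappa — fails on density above water, UV-active (predicts density below water, not density above water)
(B) compound zeta — fails on density above water, decolorizes bromine, UV-active (predicts density below water, not density above water)
(C) compound gamma — fails on density above water, decolorizes bromine, UV-active (predicts density below water, not density above water)
(D) compound theta — density above water ✓; decolorizes bromine ✗; melting point high ✓; UV-active ✓; soluble in water ✗
(E) compound delta — does not account for UV-active, soluble in water
(F) compound alpha — fails on density above water (predicts density below water, not density above water)
Every candidate fails on at least one observation.

none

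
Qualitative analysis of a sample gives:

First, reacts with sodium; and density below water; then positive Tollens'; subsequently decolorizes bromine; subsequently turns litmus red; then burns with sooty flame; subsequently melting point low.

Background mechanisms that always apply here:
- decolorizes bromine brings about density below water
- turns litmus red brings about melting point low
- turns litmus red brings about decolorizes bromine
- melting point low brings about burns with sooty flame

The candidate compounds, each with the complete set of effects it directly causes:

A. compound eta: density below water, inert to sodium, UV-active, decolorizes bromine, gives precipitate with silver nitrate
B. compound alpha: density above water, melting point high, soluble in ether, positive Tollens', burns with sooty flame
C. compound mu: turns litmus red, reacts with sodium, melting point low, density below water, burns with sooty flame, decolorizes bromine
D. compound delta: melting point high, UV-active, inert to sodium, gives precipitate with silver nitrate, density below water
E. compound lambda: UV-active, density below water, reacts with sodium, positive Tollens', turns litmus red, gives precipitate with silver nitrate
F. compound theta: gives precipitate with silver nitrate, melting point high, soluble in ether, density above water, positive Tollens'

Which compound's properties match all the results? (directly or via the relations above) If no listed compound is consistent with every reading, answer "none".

Checking each candidate against the observations:
(A) compound eta — fails on reacts with sodium, positive Tollens', turns litmus red, burns with sooty flame, melting point low (predicts inert to sodium, not reacts with sodium)
(B) compound alpha — reacts with sodium ✗; density below water ✗; positive Tollens' ✓; decolorizes bromine ✗; turns litmus red ✗; burns with sooty flame ✓; melting point low ✗
(C) compound mu — reacts with sodium ✓; density below water ✓; positive Tollens' ✗; decolorizes bromine ✓; turns litmus red ✓; burns with sooty flame ✓; melting point low ✓
(D) compound delta — reacts with sodium ✗; density below water ✓; positive Tollens' ✗; decolorizes bromine ✗; turns litmus red ✗; burns with sooty flame ✗; melting point low ✗
(E) compound lambda — reacts with sodium ✓; density below water ✓; positive Tollens' ✓; decolorizes bromine ✓ (via turns litmus red → decolorizes bromine); turns litmus red ✓; burns with sooty flame ✓ (via turns litmus red → melting point low → burns with sooty flame); melting point low ✓ (via turns litmus red → melting point low)
(F) compound theta — reacts with sodium ✗; density below water ✗; positive Tollens' ✓; decolorizes bromine ✗; turns litmus red ✗; burns with sooty flame ✗; melting point low ✗
Only (E) is consistent with every observation.

E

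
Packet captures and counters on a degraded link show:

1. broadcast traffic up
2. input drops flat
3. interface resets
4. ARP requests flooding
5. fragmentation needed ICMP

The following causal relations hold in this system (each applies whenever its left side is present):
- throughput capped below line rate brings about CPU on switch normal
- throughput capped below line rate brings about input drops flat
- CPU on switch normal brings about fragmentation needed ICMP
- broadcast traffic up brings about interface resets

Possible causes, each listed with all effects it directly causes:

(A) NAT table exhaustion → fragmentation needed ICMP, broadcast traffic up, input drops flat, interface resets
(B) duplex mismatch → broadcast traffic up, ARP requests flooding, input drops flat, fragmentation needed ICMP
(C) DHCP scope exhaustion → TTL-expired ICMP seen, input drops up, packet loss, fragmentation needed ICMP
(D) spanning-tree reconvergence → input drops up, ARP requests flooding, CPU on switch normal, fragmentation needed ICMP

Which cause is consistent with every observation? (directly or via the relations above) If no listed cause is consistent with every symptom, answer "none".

Per-candidate check:
(A) NAT table exhaustion — broadcast traffic up match; input drops flat match; interface resets match; ARP requests flooding miss; fragmentation needed ICMP match
(B) duplex mismatch — accounts for every observation (interface resets by broadcast traffic up → interface resets)
(C) DHCP scope exhaustion — broadcast traffic up miss; input drops flat miss; interface resets miss; ARP requests flooding miss; fragmentation needed ICMP match
(D) spanning-tree reconvergence — fails on broadcast traffic up, input drops flat, interface resets (predicts input drops up, not input drops flat)
(B) is the only candidate with no mismatches.

B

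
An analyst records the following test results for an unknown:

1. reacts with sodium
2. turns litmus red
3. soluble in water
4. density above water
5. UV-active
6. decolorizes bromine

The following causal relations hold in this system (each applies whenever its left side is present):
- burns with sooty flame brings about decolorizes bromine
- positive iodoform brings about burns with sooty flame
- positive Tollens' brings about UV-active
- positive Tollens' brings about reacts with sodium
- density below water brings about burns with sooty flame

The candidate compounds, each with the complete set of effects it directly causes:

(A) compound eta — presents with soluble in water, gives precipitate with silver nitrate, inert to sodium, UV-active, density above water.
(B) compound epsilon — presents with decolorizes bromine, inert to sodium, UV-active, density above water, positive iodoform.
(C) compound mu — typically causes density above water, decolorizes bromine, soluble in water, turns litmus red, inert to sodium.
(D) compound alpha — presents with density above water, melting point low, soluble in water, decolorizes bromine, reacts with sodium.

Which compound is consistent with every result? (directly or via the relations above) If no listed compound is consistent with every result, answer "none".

Per-candidate check:
(A) compound eta — reacts with sodium miss; turns litmus red miss; soluble in water match; density above water match; UV-active match; decolorizes bromine miss
(B) compound epsilon — reacts with sodium miss; turns litmus red miss; soluble in water miss; density above water match; UV-active match; decolorizes bromine match
(C) compound mu — fails on reacts with sodium, UV-active (predicts inert to sodium, not reacts with sodium)
(D) compound alpha — reacts with sodium match; turns litmus red miss; soluble in water match; density above water match; UV-active miss; decolorizes bromine match
No candidate is consistent with all observations.

none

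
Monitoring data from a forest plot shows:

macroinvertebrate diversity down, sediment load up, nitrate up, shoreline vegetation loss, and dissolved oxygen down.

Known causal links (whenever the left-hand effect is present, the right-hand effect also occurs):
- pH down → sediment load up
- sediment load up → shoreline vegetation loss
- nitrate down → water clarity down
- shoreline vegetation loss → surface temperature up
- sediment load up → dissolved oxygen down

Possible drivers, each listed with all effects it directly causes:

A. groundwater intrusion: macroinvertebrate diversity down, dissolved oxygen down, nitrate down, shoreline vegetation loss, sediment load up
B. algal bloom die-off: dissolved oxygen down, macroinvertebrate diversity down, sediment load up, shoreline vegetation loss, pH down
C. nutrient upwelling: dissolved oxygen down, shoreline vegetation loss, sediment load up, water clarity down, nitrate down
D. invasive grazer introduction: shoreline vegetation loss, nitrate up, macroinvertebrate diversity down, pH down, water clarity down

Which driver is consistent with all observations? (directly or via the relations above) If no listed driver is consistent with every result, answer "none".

Per-candidate check:
(A) groundwater intrusion — fails on nitrate up (predicts nitrate down, not nitrate up)
(B) algal bloom die-off — macroinvertebrate diversity down yes; sediment load up yes; nitrate up NO; shoreline vegetation loss yes; dissolved oxygen down yes
(C) nutrient upwelling — fails on macroinvertebrate diversity down, nitrate up (predicts nitrate down, not nitrate up)
(D) invasive grazer introduction — accounts for every observation (sediment load up through pH down → sediment load up)
Only (D) is consistent with every observation.

D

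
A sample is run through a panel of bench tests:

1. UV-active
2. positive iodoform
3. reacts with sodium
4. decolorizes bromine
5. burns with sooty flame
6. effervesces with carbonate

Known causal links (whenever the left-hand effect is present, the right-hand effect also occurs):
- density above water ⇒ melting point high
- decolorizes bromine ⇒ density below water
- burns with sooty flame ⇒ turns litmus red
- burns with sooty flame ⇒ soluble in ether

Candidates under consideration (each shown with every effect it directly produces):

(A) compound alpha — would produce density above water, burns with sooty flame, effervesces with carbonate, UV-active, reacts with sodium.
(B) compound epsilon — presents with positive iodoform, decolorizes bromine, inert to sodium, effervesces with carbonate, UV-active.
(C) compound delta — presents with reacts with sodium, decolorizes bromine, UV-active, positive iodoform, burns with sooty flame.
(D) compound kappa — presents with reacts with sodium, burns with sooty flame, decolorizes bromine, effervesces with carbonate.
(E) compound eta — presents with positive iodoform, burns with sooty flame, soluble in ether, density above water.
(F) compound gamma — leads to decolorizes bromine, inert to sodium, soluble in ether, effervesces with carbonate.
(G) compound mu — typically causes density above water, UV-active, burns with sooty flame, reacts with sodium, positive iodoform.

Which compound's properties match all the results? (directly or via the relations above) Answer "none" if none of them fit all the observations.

none

Checking each candidate against the observations:
(A) compound alpha — does not account for positive iodoform, decolorizes bromine
(B) compound epsilon — fails on reacts with sodium, burns with sooty flame (predicts inert to sodium, not reacts with sodium)
(C) compound delta — UV-active +; positive iodoform +; reacts with sodium +; decolorizes bromine +; burns with sooty flame +; effervesces with carbonate -
(D) compound kappa — does not account for UV-active, positive iodoform
(E) compound eta — does not account for UV-active, reacts with sodium, decolorizes bromine, effervesces with carbonate
(F) compound gamma — UV-active -; positive iodoform -; reacts with sodium -; decolorizes bromine +; burns with sooty flame -; effervesces with carbonate +
(G) compound mu — UV-active +; positive iodoform +; reacts with sodium +; decolorizes bromine -; burns with sooty flame +; effervesces with carbonate -
None of the listed candidates fits everything.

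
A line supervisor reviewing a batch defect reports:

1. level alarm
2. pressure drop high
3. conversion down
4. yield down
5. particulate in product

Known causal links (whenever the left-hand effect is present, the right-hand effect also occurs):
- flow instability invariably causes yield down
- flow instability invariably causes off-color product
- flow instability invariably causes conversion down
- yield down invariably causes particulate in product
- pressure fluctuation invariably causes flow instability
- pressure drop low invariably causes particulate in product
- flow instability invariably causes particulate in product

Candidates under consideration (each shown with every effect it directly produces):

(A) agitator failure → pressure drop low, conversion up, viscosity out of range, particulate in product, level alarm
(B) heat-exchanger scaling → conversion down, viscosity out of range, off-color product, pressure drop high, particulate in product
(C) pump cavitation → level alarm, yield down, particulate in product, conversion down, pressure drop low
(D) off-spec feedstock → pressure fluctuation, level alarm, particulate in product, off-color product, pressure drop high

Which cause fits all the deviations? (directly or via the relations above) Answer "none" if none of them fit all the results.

D

Testing each hypothesis:
(A) agitator failure — level alarm ✓; pressure drop high ✗; conversion down ✗; yield down ✗; particulate in product ✓
(B) heat-exchanger scaling — does not account for level alarm, yield down
(C) pump cavitation — fails on pressure drop high (predicts pressure drop low, not pressure drop high)
(D) off-spec feedstock — accounts for every observation (conversion down through pressure fluctuation → flow instability → conversion down)
Only (D) is consistent with every observation.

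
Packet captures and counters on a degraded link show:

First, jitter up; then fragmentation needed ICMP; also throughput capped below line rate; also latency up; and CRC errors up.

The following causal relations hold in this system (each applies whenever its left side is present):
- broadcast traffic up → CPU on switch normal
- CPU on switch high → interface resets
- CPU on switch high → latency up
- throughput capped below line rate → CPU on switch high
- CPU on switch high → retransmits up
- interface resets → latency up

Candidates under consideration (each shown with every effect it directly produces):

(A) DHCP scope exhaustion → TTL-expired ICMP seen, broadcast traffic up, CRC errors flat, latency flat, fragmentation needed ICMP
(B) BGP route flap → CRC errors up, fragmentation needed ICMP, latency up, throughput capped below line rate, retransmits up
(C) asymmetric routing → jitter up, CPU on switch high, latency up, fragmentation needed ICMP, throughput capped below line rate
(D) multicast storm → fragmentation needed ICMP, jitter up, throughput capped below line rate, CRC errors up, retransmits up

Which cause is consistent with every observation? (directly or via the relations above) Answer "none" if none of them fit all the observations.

Per-candidate check:
(A) DHCP scope exhaustion — jitter up miss; fragmentation needed ICMP match; throughput capped below line rate miss; latency up miss; CRC errors up miss
(B) BGP route flap — does not account for jitter up
(C) asymmetric routing — jitter up match; fragmentation needed ICMP match; throughput capped below line rate match; latency up match; CRC errors up miss
(D) multicast storm — jitter up match; fragmentation needed ICMP match; throughput capped below line rate match; latency up match (via throughput capped below line rate → CPU on switch high → latency up); CRC errors up match
Only (D) is consistent with every observation.

D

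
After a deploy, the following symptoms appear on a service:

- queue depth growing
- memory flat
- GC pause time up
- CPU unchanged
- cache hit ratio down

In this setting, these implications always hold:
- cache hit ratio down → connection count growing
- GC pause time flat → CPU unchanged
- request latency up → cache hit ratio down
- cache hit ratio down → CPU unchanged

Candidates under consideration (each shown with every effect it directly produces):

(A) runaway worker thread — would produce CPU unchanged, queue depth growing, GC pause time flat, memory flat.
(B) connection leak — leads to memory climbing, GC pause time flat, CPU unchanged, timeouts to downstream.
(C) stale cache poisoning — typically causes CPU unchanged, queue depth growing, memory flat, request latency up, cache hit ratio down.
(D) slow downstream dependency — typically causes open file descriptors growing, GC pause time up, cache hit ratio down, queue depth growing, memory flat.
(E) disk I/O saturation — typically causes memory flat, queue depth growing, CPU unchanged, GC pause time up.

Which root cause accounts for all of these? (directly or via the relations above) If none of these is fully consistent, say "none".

Testing each hypothesis:
(A) runaway worker thread — fails on GC pause time up, cache hit ratio down (predicts GC pause time flat, not GC pause time up)
(B) connection leak — fails on queue depth growing, memory flat, GC pause time up, cache hit ratio down (predicts memory climbing, not memory flat; predicts GC pause time flat, not GC pause time up)
(C) stale cache poisoning — does not account for GC pause time up
(D) slow downstream dependency — queue depth growing ✓; memory flat ✓; GC pause time up ✓; CPU unchanged ✓ (by cache hit ratio down → CPU unchanged); cache hit ratio down ✓
(E) disk I/O saturation — does not account for cache hit ratio down
(D) alone accounts for all the evidence.

D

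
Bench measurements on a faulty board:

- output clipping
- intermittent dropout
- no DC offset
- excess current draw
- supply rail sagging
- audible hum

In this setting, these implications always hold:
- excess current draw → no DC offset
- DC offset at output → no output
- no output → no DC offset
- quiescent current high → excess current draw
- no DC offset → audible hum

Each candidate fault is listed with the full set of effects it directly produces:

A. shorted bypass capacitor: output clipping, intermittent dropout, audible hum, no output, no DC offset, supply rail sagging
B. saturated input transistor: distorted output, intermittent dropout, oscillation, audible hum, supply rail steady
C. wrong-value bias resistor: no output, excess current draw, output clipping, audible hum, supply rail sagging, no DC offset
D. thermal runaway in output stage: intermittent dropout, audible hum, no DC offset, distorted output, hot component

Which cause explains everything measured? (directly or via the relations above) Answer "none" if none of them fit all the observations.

For each candidate, compare predicted effects to what was observed:
(A) shorted bypass capacitor — output clipping match; intermittent dropout match; no DC offset match; excess current draw miss; supply rail sagging match; audible hum match
(B) saturated input transistor — output clipping miss; intermittent dropout match; no DC offset miss; excess current draw miss; supply rail sagging miss; audible hum match
(C) wrong-value bias resistor — does not account for intermittent dropout
(D) thermal runaway in output stage — does not account for output clipping, excess current draw, supply rail sagging
Every candidate fails on at least one observation.

none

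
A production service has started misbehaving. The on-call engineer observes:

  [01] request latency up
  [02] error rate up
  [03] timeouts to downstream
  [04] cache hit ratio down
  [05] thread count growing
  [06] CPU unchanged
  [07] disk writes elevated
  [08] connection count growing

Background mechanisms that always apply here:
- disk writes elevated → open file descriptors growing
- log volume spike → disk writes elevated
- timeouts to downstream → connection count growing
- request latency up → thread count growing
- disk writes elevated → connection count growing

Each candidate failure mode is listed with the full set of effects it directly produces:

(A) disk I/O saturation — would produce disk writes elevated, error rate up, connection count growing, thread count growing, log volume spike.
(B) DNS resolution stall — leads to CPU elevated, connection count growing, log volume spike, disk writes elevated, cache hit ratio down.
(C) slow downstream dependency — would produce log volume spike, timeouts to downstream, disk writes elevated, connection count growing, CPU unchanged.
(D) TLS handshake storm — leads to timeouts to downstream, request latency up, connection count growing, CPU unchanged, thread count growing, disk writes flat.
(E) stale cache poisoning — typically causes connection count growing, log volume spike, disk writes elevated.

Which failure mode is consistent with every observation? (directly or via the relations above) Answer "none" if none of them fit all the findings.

none

Checking each candidate against the observations:
(A) disk I/O saturation — does not account for request latency up, timeouts to downstream, cache hit ratio down, CPU unchanged
(B) DNS resolution stall — request latency up ✗; error rate up ✗; timeouts to downstream ✗; cache hit ratio down ✓; thread count growing ✗; CPU unchanged ✗; disk writes elevated ✓; connection count growing ✓
(C) slow downstream dependency — does not account for request latency up, error rate up, cache hit ratio down, thread count growing
(D) TLS handshake storm — request latency up ✓; error rate up ✗; timeouts to downstream ✓; cache hit ratio down ✗; thread count growing ✓; CPU unchanged ✓; disk writes elevated ✗; connection count growing ✓
(E) stale cache poisoning — does not account for request latency up, error rate up, timeouts to downstream, cache hit ratio down, thread count growing, CPU unchanged
Every candidate fails on at least one observation.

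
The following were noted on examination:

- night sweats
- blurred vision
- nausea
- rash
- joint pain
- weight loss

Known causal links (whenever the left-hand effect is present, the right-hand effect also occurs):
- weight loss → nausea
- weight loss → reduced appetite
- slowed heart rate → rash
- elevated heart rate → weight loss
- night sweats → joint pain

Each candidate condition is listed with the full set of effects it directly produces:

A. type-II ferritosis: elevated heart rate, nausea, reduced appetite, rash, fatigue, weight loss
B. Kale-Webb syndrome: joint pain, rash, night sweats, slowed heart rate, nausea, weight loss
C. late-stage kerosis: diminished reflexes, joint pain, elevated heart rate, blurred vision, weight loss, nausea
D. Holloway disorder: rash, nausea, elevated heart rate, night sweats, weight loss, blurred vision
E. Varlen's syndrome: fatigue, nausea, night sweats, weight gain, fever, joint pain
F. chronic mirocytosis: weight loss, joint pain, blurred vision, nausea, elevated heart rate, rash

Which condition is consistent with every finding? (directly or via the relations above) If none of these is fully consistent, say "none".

D

Testing each hypothesis:
(A) type-II ferritosis — night sweats NO; blurred vision NO; nausea yes; rash yes; joint pain NO; weight loss yes
(B) Kale-Webb syndrome — night sweats yes; blurred vision NO; nausea yes; rash yes; joint pain yes; weight loss yes
(C) late-stage kerosis — does not account for night sweats, rash
(D) Holloway disorder — accounts for every observation (joint pain through night sweats → joint pain)
(E) Varlen's syndrome — night sweats yes; blurred vision NO; nausea yes; rash NO; joint pain yes; weight loss NO
(F) chronic mirocytosis — does not account for night sweats
(D) alone accounts for all the evidence.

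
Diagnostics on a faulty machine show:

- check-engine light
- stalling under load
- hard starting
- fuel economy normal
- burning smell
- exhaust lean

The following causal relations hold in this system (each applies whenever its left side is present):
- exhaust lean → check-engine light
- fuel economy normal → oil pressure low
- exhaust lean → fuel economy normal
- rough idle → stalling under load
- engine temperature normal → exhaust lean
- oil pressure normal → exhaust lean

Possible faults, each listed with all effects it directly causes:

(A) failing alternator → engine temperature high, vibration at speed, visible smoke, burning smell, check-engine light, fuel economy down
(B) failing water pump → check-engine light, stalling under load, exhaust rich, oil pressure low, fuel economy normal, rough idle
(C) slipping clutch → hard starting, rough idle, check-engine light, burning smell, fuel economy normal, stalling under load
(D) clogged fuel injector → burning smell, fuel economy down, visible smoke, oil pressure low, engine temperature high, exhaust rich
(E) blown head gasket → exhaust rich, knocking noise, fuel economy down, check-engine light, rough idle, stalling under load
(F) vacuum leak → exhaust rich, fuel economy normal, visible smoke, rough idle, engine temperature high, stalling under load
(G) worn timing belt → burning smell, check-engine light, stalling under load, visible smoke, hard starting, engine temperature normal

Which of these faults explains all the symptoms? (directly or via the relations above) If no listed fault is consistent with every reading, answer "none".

Testing each hypothesis:
(A) failing alternator — check-engine light ✓; stalling under load ✗; hard starting ✗; fuel economy normal ✗; burning smell ✓; exhaust lean ✗
(B) failing water pump — check-engine light ✓; stalling under load ✓; hard starting ✗; fuel economy normal ✓; burning smell ✗; exhaust lean ✗
(C) slipping clutch — does not account for exhaust lean
(D) clogged fuel injector — check-engine light ✗; stalling under load ✗; hard starting ✗; fuel economy normal ✗; burning smell ✓; exhaust lean ✗
(E) blown head gasket — check-engine light ✓; stalling under load ✓; hard starting ✗; fuel economy normal ✗; burning smell ✗; exhaust lean ✗
(F) vacuum leak — check-engine light ✗; stalling under load ✓; hard starting ✗; fuel economy normal ✓; burning smell ✗; exhaust lean ✗
(G) worn timing belt — check-engine light ✓; stalling under load ✓; hard starting ✓; fuel economy normal ✓ (by engine temperature normal → exhaust lean → fuel economy normal); burning smell ✓; exhaust lean ✓ (by engine temperature normal → exhaust lean)
(G) alone accounts for all the evidence.

G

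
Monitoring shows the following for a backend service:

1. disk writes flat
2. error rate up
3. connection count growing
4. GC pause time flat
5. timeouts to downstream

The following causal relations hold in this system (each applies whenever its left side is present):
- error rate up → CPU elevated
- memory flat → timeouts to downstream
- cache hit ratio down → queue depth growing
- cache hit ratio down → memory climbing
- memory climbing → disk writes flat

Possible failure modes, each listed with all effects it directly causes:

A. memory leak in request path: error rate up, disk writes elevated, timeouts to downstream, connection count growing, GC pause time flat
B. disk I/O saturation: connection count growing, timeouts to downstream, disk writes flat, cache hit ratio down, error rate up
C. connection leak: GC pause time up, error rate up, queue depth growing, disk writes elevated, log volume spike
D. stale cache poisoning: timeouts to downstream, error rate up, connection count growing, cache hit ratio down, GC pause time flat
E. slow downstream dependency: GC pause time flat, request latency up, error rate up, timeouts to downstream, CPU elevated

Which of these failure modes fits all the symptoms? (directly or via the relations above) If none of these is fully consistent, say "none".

D

Per-candidate check:
(A) memory leak in request path — fails on disk writes flat (predicts disk writes elevated, not disk writes flat)
(B) disk I/O saturation — disk writes flat match; error rate up match; connection count growing match; GC pause time flat miss; timeouts to downstream match
(C) connection leak — disk writes flat miss; error rate up match; connection count growing miss; GC pause time flat miss; timeouts to downstream miss
(D) stale cache poisoning — accounts for every observation (disk writes flat via cache hit ratio down → memory climbing → disk writes flat)
(E) slow downstream dependency — disk writes flat miss; error rate up match; connection count growing miss; GC pause time flat match; timeouts to downstream match
(D) is the only candidate with no mismatches.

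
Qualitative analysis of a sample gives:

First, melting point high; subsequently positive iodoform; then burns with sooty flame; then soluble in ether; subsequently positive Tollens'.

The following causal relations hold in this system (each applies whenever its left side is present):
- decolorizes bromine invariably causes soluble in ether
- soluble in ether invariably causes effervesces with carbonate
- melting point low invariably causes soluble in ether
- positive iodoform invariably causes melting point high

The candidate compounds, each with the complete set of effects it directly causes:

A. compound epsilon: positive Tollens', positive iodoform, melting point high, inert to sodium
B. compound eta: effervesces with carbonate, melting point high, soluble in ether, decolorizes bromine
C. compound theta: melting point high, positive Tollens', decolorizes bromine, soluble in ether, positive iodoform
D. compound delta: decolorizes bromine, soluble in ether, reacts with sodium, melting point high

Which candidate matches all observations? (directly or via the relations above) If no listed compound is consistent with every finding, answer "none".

Testing each hypothesis:
(A) compound epsilon — does not account for burns with sooty flame, soluble in ether
(B) compound eta — melting point high match; positive iodoform miss; burns with sooty flame miss; soluble in ether match; positive Tollens' miss
(C) compound theta — melting point high match; positive iodoform match; burns with sooty flame miss; soluble in ether match; positive Tollens' match
(D) compound delta — melting point high match; positive iodoform miss; burns with sooty flame miss; soluble in ether match; positive Tollens' miss
No candidate is consistent with all observations.

none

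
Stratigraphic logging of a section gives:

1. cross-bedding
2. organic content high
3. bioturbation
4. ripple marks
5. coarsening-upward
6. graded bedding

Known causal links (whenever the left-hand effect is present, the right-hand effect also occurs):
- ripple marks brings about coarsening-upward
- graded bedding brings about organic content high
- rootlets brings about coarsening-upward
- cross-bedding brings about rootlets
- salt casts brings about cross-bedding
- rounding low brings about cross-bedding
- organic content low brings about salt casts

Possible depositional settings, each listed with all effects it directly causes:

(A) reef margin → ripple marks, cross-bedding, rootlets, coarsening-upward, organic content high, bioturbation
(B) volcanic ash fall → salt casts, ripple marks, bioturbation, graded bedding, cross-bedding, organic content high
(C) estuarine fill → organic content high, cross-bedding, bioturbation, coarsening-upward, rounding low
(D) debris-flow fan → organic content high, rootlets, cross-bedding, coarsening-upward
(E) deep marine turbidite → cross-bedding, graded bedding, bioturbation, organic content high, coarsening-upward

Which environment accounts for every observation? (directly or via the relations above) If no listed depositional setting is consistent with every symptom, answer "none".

Per-candidate check:
(A) reef margin — does not account for graded bedding
(B) volcanic ash fall — cross-bedding yes; organic content high yes; bioturbation yes; ripple marks yes; coarsening-upward yes (through ripple marks → coarsening-upward); graded bedding yes
(C) estuarine fill — does not account for ripple marks, graded bedding
(D) debris-flow fan — does not account for bioturbation, ripple marks, graded bedding
(E) deep marine turbidite — does not account for ripple marks
(B) is the only candidate with no mismatches.

B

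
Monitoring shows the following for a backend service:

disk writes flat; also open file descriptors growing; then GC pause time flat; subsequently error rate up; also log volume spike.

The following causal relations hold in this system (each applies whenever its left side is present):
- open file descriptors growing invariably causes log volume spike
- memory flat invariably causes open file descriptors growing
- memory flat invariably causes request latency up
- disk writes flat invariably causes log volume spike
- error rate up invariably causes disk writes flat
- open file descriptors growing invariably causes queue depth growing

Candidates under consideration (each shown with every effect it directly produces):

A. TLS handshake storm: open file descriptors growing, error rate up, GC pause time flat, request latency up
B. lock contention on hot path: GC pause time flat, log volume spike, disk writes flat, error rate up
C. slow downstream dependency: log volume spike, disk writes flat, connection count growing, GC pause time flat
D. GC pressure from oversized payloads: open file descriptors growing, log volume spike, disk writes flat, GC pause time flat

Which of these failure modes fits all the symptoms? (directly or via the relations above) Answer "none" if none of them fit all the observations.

A

Testing each hypothesis:
(A) TLS handshake storm — disk writes flat + (by error rate up → disk writes flat); open file descriptors growing +; GC pause time flat +; error rate up +; log volume spike + (by open file descriptors growing → log volume spike)
(B) lock contention on hot path — does not account for open file descriptors growing
(C) slow downstream dependency — disk writes flat +; open file descriptors growing -; GC pause time flat +; error rate up -; log volume spike +
(D) GC pressure from oversized payloads — does not account for error rate up
Only (A) is consistent with every observation.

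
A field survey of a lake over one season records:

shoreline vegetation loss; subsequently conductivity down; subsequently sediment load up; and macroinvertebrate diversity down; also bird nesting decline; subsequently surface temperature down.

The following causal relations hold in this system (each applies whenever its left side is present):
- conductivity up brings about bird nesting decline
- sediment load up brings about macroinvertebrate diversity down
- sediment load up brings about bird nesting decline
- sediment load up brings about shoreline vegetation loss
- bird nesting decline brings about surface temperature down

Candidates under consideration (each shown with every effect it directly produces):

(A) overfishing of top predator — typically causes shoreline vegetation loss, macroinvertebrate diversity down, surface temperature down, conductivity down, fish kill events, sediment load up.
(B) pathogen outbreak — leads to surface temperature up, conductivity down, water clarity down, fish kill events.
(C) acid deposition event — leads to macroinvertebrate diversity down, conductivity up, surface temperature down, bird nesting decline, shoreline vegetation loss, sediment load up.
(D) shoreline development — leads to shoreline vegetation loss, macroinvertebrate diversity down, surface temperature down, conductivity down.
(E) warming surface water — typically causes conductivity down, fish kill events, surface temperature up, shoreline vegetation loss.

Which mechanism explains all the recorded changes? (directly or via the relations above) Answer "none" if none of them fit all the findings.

Checking each candidate against the observations:
(A) overfishing of top predator — accounts for every observation (bird nesting decline by sediment load up → bird nesting decline)
(B) pathogen outbreak — shoreline vegetation loss ✗; conductivity down ✓; sediment load up ✗; macroinvertebrate diversity down ✗; bird nesting decline ✗; surface temperature down ✗
(C) acid deposition event — fails on conductivity down (predicts conductivity up, not conductivity down)
(D) shoreline development — does not account for sediment load up, bird nesting decline
(E) warming surface water — fails on sediment load up, macroinvertebrate diversity down, bird nesting decline, surface temperature down (predicts surface temperature up, not surface temperature down)
(A) alone accounts for all the evidence.

A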